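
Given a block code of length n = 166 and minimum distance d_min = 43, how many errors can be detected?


Detection capability = d_min - 1 = 43 - 1 = 42

42 errors


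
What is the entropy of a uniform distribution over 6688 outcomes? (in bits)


H = log2(n) = log2(6688) = 12.7074

12.7074 bits


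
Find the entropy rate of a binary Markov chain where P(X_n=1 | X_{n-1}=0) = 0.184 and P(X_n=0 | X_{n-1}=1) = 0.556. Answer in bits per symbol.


Stationary distribution: pi_0 = p10/(p01+p10) = 0.7514, pi_1 = 0.2486. Entropy rate H' = pi_0*H(p01) + pi_1*H(p10) = 0.7514*0.6887 + 0.2486*0.9909 = 0.7639

0.7639 bits/symbol


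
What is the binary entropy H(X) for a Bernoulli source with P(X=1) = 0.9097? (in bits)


H = -p*log2(p) - (1-p)*log2(1-p). -0.9097*log2(0.9097) = 0.124208; -0.0903*log2(0.0903) = 0.313262. H = 0.124208 + 0.313262 = 0.4375

0.4375 bits


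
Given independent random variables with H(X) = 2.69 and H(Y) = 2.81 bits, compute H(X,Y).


For independent variables, H(X,Y) = H(X) + H(Y) = 2.69 + 2.81 = 5.5

5.5 bits


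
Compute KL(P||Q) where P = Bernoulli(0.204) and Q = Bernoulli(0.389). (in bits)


KL = p*log2(p/q) + (1-p)*log2((1-p)/(1-q)) = 0.204*log2(0.204/0.389) + 0.796*log2(0.796/0.611) = 0.1138

0.1138 bits


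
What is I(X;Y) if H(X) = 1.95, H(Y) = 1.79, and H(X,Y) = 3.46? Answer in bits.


I(X;Y) = H(X) + H(Y) - H(X,Y) = 1.95 + 1.79 - 3.46 = 0.28

0.28 bits


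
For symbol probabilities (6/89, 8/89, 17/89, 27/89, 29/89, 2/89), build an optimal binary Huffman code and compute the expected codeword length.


Huffman construction (repeatedly merge the two least-probable nodes; each merge adds 1 bit to every symbol beneath it): 2/89 + 6/89 = 8/89; 8/89 + 8/89 = 16/89; 16/89 + 17/89 = 33/89; 27/89 + 29/89 = 56/89; 33/89 + 56/89 = 1. Resulting codeword lengths (in the order the probabilities were given): (4, 3, 2, 2, 2, 4). L_avg = sum(p_i * l_i) = 6/89*4 + 8/89*3 + 17/89*2 + 27/89*2 + 29/89*2 + 2/89*4 = 202/89 = 2.2697

2.2697 bits


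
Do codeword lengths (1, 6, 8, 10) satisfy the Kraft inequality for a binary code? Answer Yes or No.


Kraft sum = sum(2^(-l_i)) = 0.5205, need <= 1. Result: satisfied (a binary prefix-free code with these lengths exists)

Yes


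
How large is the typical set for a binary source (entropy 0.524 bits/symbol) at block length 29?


log2|A_typical| = nH = 29 * 0.524 = 15.196, so |A_typical| ~ 2^15.196 = 3.754e+04

3.754e+04


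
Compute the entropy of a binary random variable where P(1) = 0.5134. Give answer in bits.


H = -p*log2(p) - (1-p)*log2(1-p). -0.5134*log2(0.5134) = 0.493811; -0.4866*log2(0.4866) = 0.505671. H = 0.493811 + 0.505671 = 0.9995

0.9995 bits


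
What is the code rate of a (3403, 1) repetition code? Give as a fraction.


Rate = k/n = 1/3403

1/3403


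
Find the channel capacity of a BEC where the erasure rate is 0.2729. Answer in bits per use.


C = 1 - epsilon = 1 - 0.2729 = 0.7271

0.7271 bits


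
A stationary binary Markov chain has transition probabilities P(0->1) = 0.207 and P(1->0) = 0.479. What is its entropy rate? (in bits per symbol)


Stationary distribution: pi_0 = p10/(p01+p10) = 0.6983, pi_1 = 0.3017. Entropy rate H' = pi_0*H(p01) + pi_1*H(p10) = 0.6983*0.7357 + 0.3017*0.9987 = 0.8151

0.8151 bits/symbol


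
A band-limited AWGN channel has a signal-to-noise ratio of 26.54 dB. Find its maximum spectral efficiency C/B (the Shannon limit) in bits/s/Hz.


SNR_linear = 10^(26.54/10) = 450.8167; C/B = log2(1 + SNR_linear) = log2(1 + 450.8167) = 8.8196

8.8196 bits/s/Hz


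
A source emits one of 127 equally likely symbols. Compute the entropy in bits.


H = log2(n) = log2(127) = 6.9887

6.9887 bits


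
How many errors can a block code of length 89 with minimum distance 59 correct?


Correction capability = floor((d-1)/2) = floor((59-1)/2) = 29

29 errors


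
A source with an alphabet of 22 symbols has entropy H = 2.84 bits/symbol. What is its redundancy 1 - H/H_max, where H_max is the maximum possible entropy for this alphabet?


H_max = log2(K) = log2(22) = 4.4594 bits/symbol. Redundancy = 1 - H/H_max = 1 - 2.84/4.4594 = 1 - 0.6369 = 0.3631

0.3631


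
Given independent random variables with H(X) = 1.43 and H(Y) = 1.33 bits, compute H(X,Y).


For independent variables, H(X,Y) = H(X) + H(Y) = 1.43 + 1.33 = 2.76

2.76 bits


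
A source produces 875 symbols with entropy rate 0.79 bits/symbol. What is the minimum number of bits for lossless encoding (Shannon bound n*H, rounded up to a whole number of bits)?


Minimum bits >= n * H = 875 * 0.79 = 691.25, rounded up to a whole number of bits = 692

692 bits


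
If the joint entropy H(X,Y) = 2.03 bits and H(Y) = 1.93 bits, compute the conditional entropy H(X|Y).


H(X|Y) = H(X,Y) - H(Y) = 2.03 - 1.93 = 0.1

0.1 bits


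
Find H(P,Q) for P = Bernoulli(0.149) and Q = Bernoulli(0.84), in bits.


H(P,Q) = -p*log2(q) - (1-p)*log2(1-q). -0.149*log2(0.84) = 0.037479; -0.851*log2(0.16) = 2.249922. H(P,Q) = 0.037479 + 2.249922 = 2.2874

2.2874 bits


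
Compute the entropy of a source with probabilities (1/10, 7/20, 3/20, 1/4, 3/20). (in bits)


H = -sum(p_i * log2(p_i)). Terms: -(1/10)*log2(1/10) = 0.332193; -(7/20)*log2(7/20) = 0.530101; -(3/20)*log2(3/20) = 0.410545; -(1/4)*log2(1/4) = 0.500000; -(3/20)*log2(3/20) = 0.410545. H = 0.332193 + 0.530101 + 0.410545 + 0.500000 + 0.410545 = 2.1834

2.1834 bits


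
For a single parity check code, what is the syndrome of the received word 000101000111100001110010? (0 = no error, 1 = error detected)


Syndrome = XOR of all bits = 0 XOR 0 XOR 0 XOR 1 XOR 0 XOR 1 XOR 0 XOR 0 XOR 0 XOR 1 XOR 1 XOR 1 XOR 1 XOR 0 XOR 0 XOR 0 XOR 0 XOR 1 XOR 1 XOR 1 XOR 0 XOR 0 XOR 1 XOR 0 = 0

0


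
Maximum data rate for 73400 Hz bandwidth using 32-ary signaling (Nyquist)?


Rate = 2 * B * log2(M) = 2 * 73400 * 5.0 = 734000.0

734000.0 bps


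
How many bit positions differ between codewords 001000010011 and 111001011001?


Count differing positions: ^ ^ . . . ^ . . ^ . ^ . = 5 differences

5


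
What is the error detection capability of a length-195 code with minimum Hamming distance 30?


Detection capability = d_min - 1 = 30 - 1 = 29

29 errors


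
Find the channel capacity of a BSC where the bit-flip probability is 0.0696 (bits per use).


H(p) = -p*log2(p) - (1-p)*log2(1-p) = -0.0696*log2(0.0696) - 0.9304*log2(0.9304) = 0.267596 + 0.096833 = 0.3644. C = 1 - H(p) = 1 - 0.3644 = 0.6356

0.6356 bits


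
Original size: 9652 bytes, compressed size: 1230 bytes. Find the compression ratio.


Ratio = original / compressed = 9652 / 1230 = 7.8472

7.8472


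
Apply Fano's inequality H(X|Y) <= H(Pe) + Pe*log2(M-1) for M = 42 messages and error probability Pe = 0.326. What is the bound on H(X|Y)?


H(Pe) = -Pe*log2(Pe) - (1-Pe)*log2(1-Pe) = -0.326*log2(0.326) - 0.674*log2(0.674) = 0.527160 + 0.383627 = 0.9108. Pe*log2(M-1) = 0.326*log2(41) = 1.746562. Bound = H(Pe) + Pe*log2(M-1) = 0.527160 + 0.383627 + 1.746562 = 2.6573

2.6573 bits


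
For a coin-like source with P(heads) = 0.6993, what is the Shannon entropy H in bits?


H = -p*log2(p) - (1-p)*log2(1-p). -0.6993*log2(0.6993) = 0.360850; -0.3007*log2(0.3007) = 0.521294. H = 0.360850 + 0.521294 = 0.8821

0.8821 bits


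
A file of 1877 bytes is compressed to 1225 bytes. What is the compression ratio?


Ratio = original / compressed = 1877 / 1225 = 1.5322

1.5322


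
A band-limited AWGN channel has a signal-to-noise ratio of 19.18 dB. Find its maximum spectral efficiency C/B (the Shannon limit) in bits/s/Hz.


SNR_linear = 10^(19.18/10) = 82.7942; C/B = log2(1 + SNR_linear) = log2(1 + 82.7942) = 6.3888

6.3888 bits/s/Hz


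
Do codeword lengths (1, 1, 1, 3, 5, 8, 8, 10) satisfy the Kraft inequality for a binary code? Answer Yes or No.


Kraft sum = sum(2^(-l_i)) = 1.665, need <= 1. Result: violated (a binary prefix-free code with these lengths cannot exist)

No


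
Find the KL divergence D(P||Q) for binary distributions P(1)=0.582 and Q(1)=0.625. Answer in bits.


KL = p*log2(p/q) + (1-p)*log2((1-p)/(1-q)) = 0.582*log2(0.582/0.625) + 0.418*log2(0.418/0.375) = 0.0056

0.0056 bits


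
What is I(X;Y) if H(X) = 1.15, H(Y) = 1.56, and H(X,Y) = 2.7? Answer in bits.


I(X;Y) = H(X) + H(Y) - H(X,Y) = 1.15 + 1.56 - 2.7 = 0.01

0.01 bits


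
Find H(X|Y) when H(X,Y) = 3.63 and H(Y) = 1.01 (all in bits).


H(X|Y) = H(X,Y) - H(Y) = 3.63 - 1.01 = 2.62

2.62 bits


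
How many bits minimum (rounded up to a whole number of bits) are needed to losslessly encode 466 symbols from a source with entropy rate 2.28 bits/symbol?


Minimum bits >= n * H = 466 * 2.28 = 1062.48, rounded up to a whole number of bits = 1063

1063 bits


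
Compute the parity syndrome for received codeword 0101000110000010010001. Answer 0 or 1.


Syndrome = XOR of all bits = 0 XOR 1 XOR 0 XOR 1 XOR 0 XOR 0 XOR 0 XOR 1 XOR 1 XOR 0 XOR 0 XOR 0 XOR 0 XOR 0 XOR 1 XOR 0 XOR 0 XOR 1 XOR 0 XOR 0 XOR 0 XOR 1 = 1

1


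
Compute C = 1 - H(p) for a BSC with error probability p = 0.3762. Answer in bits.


H(p) = -p*log2(p) - (1-p)*log2(1-p) = -0.3762*log2(0.3762) - 0.6238*log2(0.6238) = 0.530603 + 0.424711 = 0.9553. C = 1 - H(p) = 1 - 0.9553 = 0.0447

0.0447 bits


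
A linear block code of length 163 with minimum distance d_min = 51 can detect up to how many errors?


Detection capability = d_min - 1 = 51 - 1 = 50

50 errors


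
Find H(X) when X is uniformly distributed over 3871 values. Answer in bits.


H = log2(n) = log2(3871) = 11.9185

11.9185 bits


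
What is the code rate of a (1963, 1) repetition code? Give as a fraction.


Rate = k/n = 1/1963

1/1963


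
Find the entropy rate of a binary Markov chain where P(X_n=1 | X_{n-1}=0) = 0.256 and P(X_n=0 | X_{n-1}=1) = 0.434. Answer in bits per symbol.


Stationary distribution: pi_0 = p10/(p01+p10) = 0.629, pi_1 = 0.371. Entropy rate H' = pi_0*H(p01) + pi_1*H(p10) = 0.629*0.8207 + 0.371*0.9874 = 0.8825

0.8825 bits/symbol


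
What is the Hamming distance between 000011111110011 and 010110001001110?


Count differing positions: . ^ . ^ . ^ ^ ^ . ^ ^ ^ ^ . ^ = 10 differences

10


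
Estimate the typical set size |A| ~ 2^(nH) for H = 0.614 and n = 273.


log2|A_typical| = nH = 273 * 0.614 = 167.622, so |A_typical| ~ 2^167.622 = 2.879e+50

2.879e+50


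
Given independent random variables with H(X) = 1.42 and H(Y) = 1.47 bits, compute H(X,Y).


For independent variables, H(X,Y) = H(X) + H(Y) = 1.42 + 1.47 = 2.89

2.89 bits


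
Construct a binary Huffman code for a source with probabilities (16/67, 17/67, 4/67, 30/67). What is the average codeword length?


Huffman construction (repeatedly merge the two least-probable nodes; each merge adds 1 bit to every symbol beneath it): 4/67 + 16/67 = 20/67; 17/67 + 20/67 = 37/67; 30/67 + 37/67 = 1. Resulting codeword lengths (in the order the probabilities were given): (3, 2, 3, 1). L_avg = sum(p_i * l_i) = 16/67*3 + 17/67*2 + 4/67*3 + 30/67*1 = 124/67 = 1.8507

1.8507 bits


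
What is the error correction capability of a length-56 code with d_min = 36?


Correction capability = floor((d-1)/2) = floor((36-1)/2) = 17

17 errors


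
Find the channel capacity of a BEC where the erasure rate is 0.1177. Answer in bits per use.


C = 1 - epsilon = 1 - 0.1177 = 0.8823

0.8823 bits


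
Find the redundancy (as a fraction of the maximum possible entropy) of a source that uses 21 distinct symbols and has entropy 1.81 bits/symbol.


H_max = log2(K) = log2(21) = 4.3923 bits/symbol. Redundancy = 1 - H/H_max = 1 - 1.81/4.3923 = 1 - 0.4121 = 0.5879

0.5879


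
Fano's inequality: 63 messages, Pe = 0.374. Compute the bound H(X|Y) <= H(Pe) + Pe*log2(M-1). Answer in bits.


H(Pe) = -Pe*log2(Pe) - (1-Pe)*log2(1-Pe) = -0.374*log2(0.374) - 0.626*log2(0.626) = 0.530665 + 0.423029 = 0.9537. Pe*log2(M-1) = 0.374*log2(62) = 2.226869. Bound = H(Pe) + Pe*log2(M-1) = 0.530665 + 0.423029 + 2.226869 = 3.1806

3.1806 bits


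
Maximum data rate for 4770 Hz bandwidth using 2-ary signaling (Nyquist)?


Rate = 2 * B * log2(M) = 2 * 4770 * 1.0 = 9540.0

9540.0 bps


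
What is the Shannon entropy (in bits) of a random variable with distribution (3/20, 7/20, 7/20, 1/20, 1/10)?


H = -sum(p_i * log2(p_i)). Terms: -(3/20)*log2(3/20) = 0.410545; -(7/20)*log2(7/20) = 0.530101; -(7/20)*log2(7/20) = 0.530101; -(1/20)*log2(1/20) = 0.216096; -(1/10)*log2(1/10) = 0.332193. H = 0.410545 + 0.530101 + 0.530101 + 0.216096 + 0.332193 = 2.019

2.019 bits


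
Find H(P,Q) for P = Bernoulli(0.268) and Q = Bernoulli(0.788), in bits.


H(P,Q) = -p*log2(q) - (1-p)*log2(1-q). -0.268*log2(0.788) = 0.092120; -0.732*log2(0.212) = 1.638116. H(P,Q) = 0.092120 + 1.638116 = 1.7302

1.7302 bits


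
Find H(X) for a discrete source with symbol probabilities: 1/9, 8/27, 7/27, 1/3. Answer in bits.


H = -sum(p_i * log2(p_i)). Terms: -(1/9)*log2(1/9) = 0.352214; -(8/27)*log2(8/27) = 0.519967; -(7/27)*log2(7/27) = 0.504916; -(1/3)*log2(1/3) = 0.528321. H = 0.352214 + 0.519967 + 0.504916 + 0.528321 = 1.9054

1.9054 bits


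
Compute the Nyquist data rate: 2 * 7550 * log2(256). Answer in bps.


Rate = 2 * B * log2(M) = 2 * 7550 * 8.0 = 120800.0

120800.0 bps


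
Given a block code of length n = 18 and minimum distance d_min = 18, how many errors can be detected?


Detection capability = d_min - 1 = 18 - 1 = 17

17 errors


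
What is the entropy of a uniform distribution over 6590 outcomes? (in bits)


H = log2(n) = log2(6590) = 12.6861

12.6861 bits


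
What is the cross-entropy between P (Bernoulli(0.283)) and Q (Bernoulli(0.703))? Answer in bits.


H(P,Q) = -p*log2(q) - (1-p)*log2(1-q). -0.283*log2(0.703) = 0.143878; -0.717*log2(0.297) = 1.255801. H(P,Q) = 0.143878 + 1.255801 = 1.3997

1.3997 bits


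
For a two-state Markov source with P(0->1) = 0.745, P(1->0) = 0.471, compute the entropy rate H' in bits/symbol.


Stationary distribution: pi_0 = p10/(p01+p10) = 0.3873, pi_1 = 0.6127. Entropy rate H' = pi_0*H(p01) + pi_1*H(p10) = 0.3873*0.8191 + 0.6127*0.9976 = 0.9284

0.9284 bits/symbol


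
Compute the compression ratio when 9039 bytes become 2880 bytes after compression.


Ratio = original / compressed = 9039 / 2880 = 3.1385

3.1385


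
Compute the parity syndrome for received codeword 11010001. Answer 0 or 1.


Syndrome = XOR of all bits = 1 XOR 1 XOR 0 XOR 1 XOR 0 XOR 0 XOR 0 XOR 1 = 0

0


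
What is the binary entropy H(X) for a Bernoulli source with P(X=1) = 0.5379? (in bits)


H = -p*log2(p) - (1-p)*log2(1-p). -0.5379*log2(0.5379) = 0.481200; -0.4621*log2(0.4621) = 0.514651. H = 0.481200 + 0.514651 = 0.9959

0.9959 bits


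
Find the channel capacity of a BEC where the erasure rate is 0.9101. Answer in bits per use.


C = 1 - epsilon = 1 - 0.9101 = 0.0899

0.0899 bits


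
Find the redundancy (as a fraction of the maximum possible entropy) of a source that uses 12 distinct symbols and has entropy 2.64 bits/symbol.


H_max = log2(K) = log2(12) = 3.585 bits/symbol. Redundancy = 1 - H/H_max = 1 - 2.64/3.585 = 1 - 0.7364 = 0.2636

0.2636


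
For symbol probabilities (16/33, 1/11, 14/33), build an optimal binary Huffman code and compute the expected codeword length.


Huffman construction (repeatedly merge the two least-probable nodes; each merge adds 1 bit to every symbol beneath it): 1/11 + 14/33 = 17/33; 16/33 + 17/33 = 1. Resulting codeword lengths (in the order the probabilities were given): (1, 2, 2). L_avg = sum(p_i * l_i) = 16/33*1 + 1/11*2 + 14/33*2 = 50/33 = 1.5152

1.5152 bits


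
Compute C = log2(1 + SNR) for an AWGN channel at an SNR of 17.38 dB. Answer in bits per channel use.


SNR_linear = 10^(17.38/10) = 54.7016; C = log2(1 + SNR_linear) = log2(1 + 54.7016) = 5.7996

5.7996 bits/channel use


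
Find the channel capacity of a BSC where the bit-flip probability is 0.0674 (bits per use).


H(p) = -p*log2(p) - (1-p)*log2(1-p) = -0.0674*log2(0.0674) - 0.9326*log2(0.9326) = 0.262261 + 0.093885 = 0.3561. C = 1 - H(p) = 1 - 0.3561 = 0.6439

0.6439 bits


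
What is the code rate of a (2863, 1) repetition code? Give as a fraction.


Rate = k/n = 1/2863

1/2863


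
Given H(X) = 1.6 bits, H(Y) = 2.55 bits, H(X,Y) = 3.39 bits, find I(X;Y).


I(X;Y) = H(X) + H(Y) - H(X,Y) = 1.6 + 2.55 - 3.39 = 0.76

0.76 bits


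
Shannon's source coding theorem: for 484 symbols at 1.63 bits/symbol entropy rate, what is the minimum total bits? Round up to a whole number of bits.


Minimum bits >= n * H = 484 * 1.63 = 788.92, rounded up to a whole number of bits = 789

789 bits


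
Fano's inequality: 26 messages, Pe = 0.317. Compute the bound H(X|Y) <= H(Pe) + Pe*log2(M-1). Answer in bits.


H(Pe) = -Pe*log2(Pe) - (1-Pe)*log2(1-Pe) = -0.317*log2(0.317) - 0.683*log2(0.683) = 0.525410 + 0.375679 = 0.9011. Pe*log2(M-1) = 0.317*log2(25) = 1.472102. Bound = H(Pe) + Pe*log2(M-1) = 0.525410 + 0.375679 + 1.472102 = 2.3732

2.3732 bits


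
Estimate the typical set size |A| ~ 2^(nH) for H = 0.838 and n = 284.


log2|A_typical| = nH = 284 * 0.838 = 237.992, so |A_typical| ~ 2^237.992 = 4.393e+71

4.393e+71


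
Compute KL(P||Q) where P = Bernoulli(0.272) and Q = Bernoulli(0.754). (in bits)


KL = p*log2(p/q) + (1-p)*log2((1-p)/(1-q)) = 0.272*log2(0.272/0.754) + 0.728*log2(0.728/0.246) = 0.7394

0.7394 bits


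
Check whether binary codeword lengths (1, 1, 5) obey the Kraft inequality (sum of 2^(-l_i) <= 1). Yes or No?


Kraft sum = sum(2^(-l_i)) = 1.0312, need <= 1. Result: violated (a binary prefix-free code with these lengths cannot exist)

No


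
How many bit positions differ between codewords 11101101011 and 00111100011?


Count differing positions: ^ ^ . ^ . . . ^ . . . = 4 differences

4


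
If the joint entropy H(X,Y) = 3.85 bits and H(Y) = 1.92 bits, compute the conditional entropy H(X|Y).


H(X|Y) = H(X,Y) - H(Y) = 3.85 - 1.92 = 1.93

1.93 bits


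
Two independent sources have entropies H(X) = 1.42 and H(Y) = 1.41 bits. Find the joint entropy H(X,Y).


For independent variables, H(X,Y) = H(X) + H(Y) = 1.42 + 1.41 = 2.83

2.83 bits


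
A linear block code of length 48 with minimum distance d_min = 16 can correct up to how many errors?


Correction capability = floor((d-1)/2) = floor((16-1)/2) = 7

7 errors


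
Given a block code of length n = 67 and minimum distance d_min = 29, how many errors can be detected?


Detection capability = d_min - 1 = 29 - 1 = 28

28 errors


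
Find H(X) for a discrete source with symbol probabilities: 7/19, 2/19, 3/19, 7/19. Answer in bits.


H = -sum(p_i * log2(p_i)). Terms: -(7/19)*log2(7/19) = 0.530737; -(2/19)*log2(2/19) = 0.341887; -(3/19)*log2(3/19) = 0.420468; -(7/19)*log2(7/19) = 0.530737. H = 0.530737 + 0.341887 + 0.420468 + 0.530737 = 1.8238

1.8238 bits


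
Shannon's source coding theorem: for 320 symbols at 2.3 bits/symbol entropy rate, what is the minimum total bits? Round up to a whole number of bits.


Minimum bits >= n * H = 320 * 2.3 = 736.0, rounded up to a whole number of bits = 736

736 bits


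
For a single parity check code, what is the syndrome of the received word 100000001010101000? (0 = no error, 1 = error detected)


Syndrome = XOR of all bits = 1 XOR 0 XOR 0 XOR 0 XOR 0 XOR 0 XOR 0 XOR 0 XOR 1 XOR 0 XOR 1 XOR 0 XOR 1 XOR 0 XOR 1 XOR 0 XOR 0 XOR 0 = 1

1


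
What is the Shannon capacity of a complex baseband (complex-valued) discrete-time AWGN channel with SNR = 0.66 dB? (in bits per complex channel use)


SNR_linear = 10^(0.66/10) = 1.1641; C = log2(1 + SNR_linear) = log2(1 + 1.1641) = 1.1138

1.1138 bits/channel use


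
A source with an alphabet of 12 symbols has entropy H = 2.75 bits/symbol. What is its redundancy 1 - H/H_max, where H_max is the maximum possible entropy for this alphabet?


H_max = log2(K) = log2(12) = 3.585 bits/symbol. Redundancy = 1 - H/H_max = 1 - 2.75/3.585 = 1 - 0.7671 = 0.2329

0.2329


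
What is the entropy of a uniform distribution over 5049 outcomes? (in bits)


H = log2(n) = log2(5049) = 12.3018

12.3018 bits


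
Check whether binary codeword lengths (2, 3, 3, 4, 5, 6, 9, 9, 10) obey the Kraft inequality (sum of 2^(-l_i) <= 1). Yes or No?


Kraft sum = sum(2^(-l_i)) = 0.6143, need <= 1. Result: satisfied (a binary prefix-free code with these lengths exists)

Yes


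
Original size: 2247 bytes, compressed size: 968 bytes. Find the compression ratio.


Ratio = original / compressed = 2247 / 968 = 2.3213

2.3213


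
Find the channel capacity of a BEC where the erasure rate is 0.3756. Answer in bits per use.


C = 1 - epsilon = 1 - 0.3756 = 0.6244

0.6244 bits


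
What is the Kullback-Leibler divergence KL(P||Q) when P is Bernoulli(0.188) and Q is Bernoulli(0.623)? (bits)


KL = p*log2(p/q) + (1-p)*log2((1-p)/(1-q)) = 0.188*log2(0.188/0.623) + 0.812*log2(0.812/0.377) = 0.5739

0.5739 bits


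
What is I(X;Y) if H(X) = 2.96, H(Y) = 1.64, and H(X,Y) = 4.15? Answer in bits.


I(X;Y) = H(X) + H(Y) - H(X,Y) = 2.96 + 1.64 - 4.15 = 0.45

0.45 bits


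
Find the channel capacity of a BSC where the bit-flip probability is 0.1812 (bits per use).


H(p) = -p*log2(p) - (1-p)*log2(1-p) = -0.1812*log2(0.1812) - 0.8188*log2(0.8188) = 0.446539 + 0.236156 = 0.6827. C = 1 - H(p) = 1 - 0.6827 = 0.3173

0.3173 bits


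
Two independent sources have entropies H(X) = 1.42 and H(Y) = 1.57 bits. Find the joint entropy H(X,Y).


For independent variables, H(X,Y) = H(X) + H(Y) = 1.42 + 1.57 = 2.99

2.99 bits


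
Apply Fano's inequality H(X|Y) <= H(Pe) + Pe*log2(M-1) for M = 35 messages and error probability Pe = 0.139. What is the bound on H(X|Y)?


H(Pe) = -Pe*log2(Pe) - (1-Pe)*log2(1-Pe) = -0.139*log2(0.139) - 0.861*log2(0.861) = 0.395711 + 0.185903 = 0.5816. Pe*log2(M-1) = 0.139*log2(34) = 0.707157. Bound = H(Pe) + Pe*log2(M-1) = 0.395711 + 0.185903 + 0.707157 = 1.2888

1.2888 bits


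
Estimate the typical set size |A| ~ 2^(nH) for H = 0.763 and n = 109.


log2|A_typical| = nH = 109 * 0.763 = 83.167, so |A_typical| ~ 2^83.167 = 1.086e+25

1.086e+25


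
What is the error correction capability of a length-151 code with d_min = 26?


Correction capability = floor((d-1)/2) = floor((26-1)/2) = 12

12 errors


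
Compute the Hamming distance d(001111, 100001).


Count differing positions: ^ . ^ ^ ^ . = 4 differences

4


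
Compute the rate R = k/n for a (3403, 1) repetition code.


Rate = k/n = 1/3403

1/3403


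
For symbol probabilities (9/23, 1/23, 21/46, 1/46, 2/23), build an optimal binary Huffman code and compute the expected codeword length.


Huffman construction (repeatedly merge the two least-probable nodes; each merge adds 1 bit to every symbol beneath it): 1/46 + 1/23 = 3/46; 3/46 + 2/23 = 7/46; 7/46 + 9/23 = 25/46; 21/46 + 25/46 = 1. Resulting codeword lengths (in the order the probabilities were given): (2, 4, 1, 4, 3). L_avg = sum(p_i * l_i) = 9/23*2 + 1/23*4 + 21/46*1 + 1/46*4 + 2/23*3 = 81/46 = 1.7609

1.7609 bits


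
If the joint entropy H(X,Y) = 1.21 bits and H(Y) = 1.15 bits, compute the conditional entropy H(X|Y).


H(X|Y) = H(X,Y) - H(Y) = 1.21 - 1.15 = 0.06

0.06 bits


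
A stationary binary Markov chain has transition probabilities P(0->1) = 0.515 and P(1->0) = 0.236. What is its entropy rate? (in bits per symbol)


Stationary distribution: pi_0 = p10/(p01+p10) = 0.3142, pi_1 = 0.6858. Entropy rate H' = pi_0*H(p01) + pi_1*H(p10) = 0.3142*0.9994 + 0.6858*0.7883 = 0.8546

0.8546 bits/symbol


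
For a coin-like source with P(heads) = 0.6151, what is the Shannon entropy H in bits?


H = -p*log2(p) - (1-p)*log2(1-p). -0.6151*log2(0.6151) = 0.431251; -0.3849*log2(0.3849) = 0.530178. H = 0.431251 + 0.530178 = 0.9614

0.9614 bits


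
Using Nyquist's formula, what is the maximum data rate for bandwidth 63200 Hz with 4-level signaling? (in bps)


Rate = 2 * B * log2(M) = 2 * 63200 * 2.0 = 252800.0

252800.0 bps


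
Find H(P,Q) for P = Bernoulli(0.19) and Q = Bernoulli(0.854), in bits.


H(P,Q) = -p*log2(q) - (1-p)*log2(1-q). -0.19*log2(0.854) = 0.043261; -0.81*log2(0.146) = 2.248527. H(P,Q) = 0.043261 + 2.248527 = 2.2918

2.2918 bits


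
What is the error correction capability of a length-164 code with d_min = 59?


Correction capability = floor((d-1)/2) = floor((59-1)/2) = 29

29 errors


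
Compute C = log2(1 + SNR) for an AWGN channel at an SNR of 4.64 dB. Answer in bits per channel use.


SNR_linear = 10^(4.64/10) = 2.9107; C = log2(1 + SNR_linear) = log2(1 + 2.9107) = 1.9674

1.9674 bits/channel use


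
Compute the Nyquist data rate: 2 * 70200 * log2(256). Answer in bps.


Rate = 2 * B * log2(M) = 2 * 70200 * 8.0 = 1123200.0

1123200.0 bps


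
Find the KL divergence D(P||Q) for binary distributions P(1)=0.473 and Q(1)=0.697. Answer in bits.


KL = p*log2(p/q) + (1-p)*log2((1-p)/(1-q)) = 0.473*log2(0.473/0.697) + 0.527*log2(0.527/0.303) = 0.1562

0.1562 bits


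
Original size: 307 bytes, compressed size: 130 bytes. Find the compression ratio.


Ratio = original / compressed = 307 / 130 = 2.3615

2.3615


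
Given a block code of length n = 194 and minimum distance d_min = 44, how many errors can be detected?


Detection capability = d_min - 1 = 44 - 1 = 43

43 errors


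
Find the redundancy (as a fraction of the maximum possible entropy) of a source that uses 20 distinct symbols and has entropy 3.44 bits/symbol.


H_max = log2(K) = log2(20) = 4.3219 bits/symbol. Redundancy = 1 - H/H_max = 1 - 3.44/4.3219 = 1 - 0.7959 = 0.2041

0.2041


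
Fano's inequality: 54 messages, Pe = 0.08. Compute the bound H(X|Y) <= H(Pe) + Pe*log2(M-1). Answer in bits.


H(Pe) = -Pe*log2(Pe) - (1-Pe)*log2(1-Pe) = -0.08*log2(0.08) - 0.92*log2(0.92) = 0.291508 + 0.110671 = 0.4022. Pe*log2(M-1) = 0.08*log2(53) = 0.458234. Bound = H(Pe) + Pe*log2(M-1) = 0.291508 + 0.110671 + 0.458234 = 0.8604

0.8604 bits


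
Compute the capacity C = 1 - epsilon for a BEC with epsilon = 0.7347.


C = 1 - epsilon = 1 - 0.7347 = 0.2653

0.2653 bits


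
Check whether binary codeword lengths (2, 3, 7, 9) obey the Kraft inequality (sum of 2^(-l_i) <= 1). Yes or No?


Kraft sum = sum(2^(-l_i)) = 0.3848, need <= 1. Result: satisfied (a binary prefix-free code with these lengths exists)

Yes


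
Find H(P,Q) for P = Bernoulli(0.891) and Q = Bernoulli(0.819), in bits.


H(P,Q) = -p*log2(q) - (1-p)*log2(1-q). -0.891*log2(0.819) = 0.256666; -0.109*log2(0.181) = 0.268787. H(P,Q) = 0.256666 + 0.268787 = 0.5255

0.5255 bits


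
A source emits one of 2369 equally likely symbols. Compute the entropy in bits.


H = log2(n) = log2(2369) = 11.2101

11.2101 bits


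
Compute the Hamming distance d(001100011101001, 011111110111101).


Count differing positions: . ^ . . ^ ^ ^ . ^ . ^ . ^ . . = 7 differences

7


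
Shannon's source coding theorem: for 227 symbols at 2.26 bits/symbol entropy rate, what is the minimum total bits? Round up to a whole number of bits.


Minimum bits >= n * H = 227 * 2.26 = 513.02, rounded up to a whole number of bits = 514

514 bits


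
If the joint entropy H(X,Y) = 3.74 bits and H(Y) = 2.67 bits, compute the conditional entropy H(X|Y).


H(X|Y) = H(X,Y) - H(Y) = 3.74 - 2.67 = 1.07

1.07 bits


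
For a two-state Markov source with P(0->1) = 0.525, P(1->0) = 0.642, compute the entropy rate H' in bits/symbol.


Stationary distribution: pi_0 = p10/(p01+p10) = 0.5501, pi_1 = 0.4499. Entropy rate H' = pi_0*H(p01) + pi_1*H(p10) = 0.5501*0.9982 + 0.4499*0.941 = 0.9725

0.9725 bits/symbol


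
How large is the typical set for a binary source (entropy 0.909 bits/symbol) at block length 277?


log2|A_typical| = nH = 277 * 0.909 = 251.793, so |A_typical| ~ 2^251.793 = 6.270e+75

6.270e+75


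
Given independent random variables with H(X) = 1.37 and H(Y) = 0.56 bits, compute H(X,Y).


For independent variables, H(X,Y) = H(X) + H(Y) = 1.37 + 0.56 = 1.93

1.93 bits


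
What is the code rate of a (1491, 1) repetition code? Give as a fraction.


Rate = k/n = 1/1491

1/1491


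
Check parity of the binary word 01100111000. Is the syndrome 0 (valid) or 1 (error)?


Syndrome = XOR of all bits = 0 XOR 1 XOR 1 XOR 0 XOR 0 XOR 1 XOR 1 XOR 1 XOR 0 XOR 0 XOR 0 = 1

1


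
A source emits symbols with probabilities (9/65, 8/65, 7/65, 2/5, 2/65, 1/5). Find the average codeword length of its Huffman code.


Huffman construction (repeatedly merge the two least-probable nodes; each merge adds 1 bit to every symbol beneath it): 2/65 + 7/65 = 9/65; 8/65 + 9/65 = 17/65; 9/65 + 1/5 = 22/65; 17/65 + 22/65 = 3/5; 2/5 + 3/5 = 1. Resulting codeword lengths (in the order the probabilities were given): (3, 3, 4, 1, 4, 3). L_avg = sum(p_i * l_i) = 9/65*3 + 8/65*3 + 7/65*4 + 2/5*1 + 2/65*4 + 1/5*3 = 152/65 = 2.3385

2.3385 bits


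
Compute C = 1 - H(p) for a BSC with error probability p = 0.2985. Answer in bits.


H(p) = -p*log2(p) - (1-p)*log2(1-p) = -0.2985*log2(0.2985) - 0.7015*log2(0.7015) = 0.520643 + 0.358807 = 0.8794. C = 1 - H(p) = 1 - 0.8794 = 0.1206

0.1206 bits


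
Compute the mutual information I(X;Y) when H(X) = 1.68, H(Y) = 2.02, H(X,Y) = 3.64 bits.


I(X;Y) = H(X) + H(Y) - H(X,Y) = 1.68 + 2.02 - 3.64 = 0.06

0.06 bits


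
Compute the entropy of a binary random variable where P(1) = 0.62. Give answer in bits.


H = -p*log2(p) - (1-p)*log2(1-p). -0.62*log2(0.62) = 0.427589; -0.38*log2(0.38) = 0.530453. H = 0.427589 + 0.530453 = 0.958

0.958 bits


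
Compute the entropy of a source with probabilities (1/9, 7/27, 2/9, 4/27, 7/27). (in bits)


H = -sum(p_i * log2(p_i)). Terms: -(1/9)*log2(1/9) = 0.352214; -(7/27)*log2(7/27) = 0.504916; -(2/9)*log2(2/9) = 0.482206; -(4/27)*log2(4/27) = 0.408131; -(7/27)*log2(7/27) = 0.504916. H = 0.352214 + 0.504916 + 0.482206 + 0.408131 + 0.504916 = 2.2524

2.2524 bits


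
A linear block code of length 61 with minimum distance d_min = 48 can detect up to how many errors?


Detection capability = d_min - 1 = 48 - 1 = 47

47 errors


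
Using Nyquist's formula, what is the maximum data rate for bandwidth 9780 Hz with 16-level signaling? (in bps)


Rate = 2 * B * log2(M) = 2 * 9780 * 4.0 = 78240.0

78240.0 bps


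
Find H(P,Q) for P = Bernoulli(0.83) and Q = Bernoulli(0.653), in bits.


H(P,Q) = -p*log2(q) - (1-p)*log2(1-q). -0.83*log2(0.653) = 0.510321; -0.17*log2(0.347) = 0.259589. H(P,Q) = 0.510321 + 0.259589 = 0.7699

0.7699 bits


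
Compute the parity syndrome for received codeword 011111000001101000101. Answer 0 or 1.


Syndrome = XOR of all bits = 0 XOR 1 XOR 1 XOR 1 XOR 1 XOR 1 XOR 0 XOR 0 XOR 0 XOR 0 XOR 0 XOR 1 XOR 1 XOR 0 XOR 1 XOR 0 XOR 0 XOR 0 XOR 1 XOR 0 XOR 1 = 0

0


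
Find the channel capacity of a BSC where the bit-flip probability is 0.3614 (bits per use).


H(p) = -p*log2(p) - (1-p)*log2(1-p) = -0.3614*log2(0.3614) - 0.6386*log2(0.6386) = 0.530655 + 0.413184 = 0.9438. C = 1 - H(p) = 1 - 0.9438 = 0.0562

0.0562 bits


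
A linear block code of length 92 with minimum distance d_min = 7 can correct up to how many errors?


Correction capability = floor((d-1)/2) = floor((7-1)/2) = 3

3 errors


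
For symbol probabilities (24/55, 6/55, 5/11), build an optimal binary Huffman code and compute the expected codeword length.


Huffman construction (repeatedly merge the two least-probable nodes; each merge adds 1 bit to every symbol beneath it): 6/55 + 24/55 = 6/11; 5/11 + 6/11 = 1. Resulting codeword lengths (in the order the probabilities were given): (2, 2, 1). L_avg = sum(p_i * l_i) = 24/55*2 + 6/55*2 + 5/11*1 = 17/11 = 1.5455

1.5455 bits


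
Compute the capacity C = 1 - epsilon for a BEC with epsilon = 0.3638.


C = 1 - epsilon = 1 - 0.3638 = 0.6362

0.6362 bits


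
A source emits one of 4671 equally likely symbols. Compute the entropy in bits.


H = log2(n) = log2(4671) = 12.1895

12.1895 bits


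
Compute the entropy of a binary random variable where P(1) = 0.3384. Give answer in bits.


H = -p*log2(p) - (1-p)*log2(1-p). -0.3384*log2(0.3384) = 0.528986; -0.6616*log2(0.6616) = 0.394293. H = 0.528986 + 0.394293 = 0.9233

0.9233 bits


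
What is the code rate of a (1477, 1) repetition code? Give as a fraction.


Rate = k/n = 1/1477

1/1477


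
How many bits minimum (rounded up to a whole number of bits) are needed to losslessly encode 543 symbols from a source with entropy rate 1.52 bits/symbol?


Minimum bits >= n * H = 543 * 1.52 = 825.36, rounded up to a whole number of bits = 826

826 bits


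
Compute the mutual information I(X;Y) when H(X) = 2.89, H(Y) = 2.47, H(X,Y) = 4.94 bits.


I(X;Y) = H(X) + H(Y) - H(X,Y) = 2.89 + 2.47 - 4.94 = 0.42

0.42 bits


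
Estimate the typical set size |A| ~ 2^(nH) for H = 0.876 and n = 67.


log2|A_typical| = nH = 67 * 0.876 = 58.692, so |A_typical| ~ 2^58.692 = 4.656e+17

4.656e+17


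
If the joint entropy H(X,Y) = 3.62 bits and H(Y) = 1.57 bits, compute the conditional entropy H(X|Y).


H(X|Y) = H(X,Y) - H(Y) = 3.62 - 1.57 = 2.05

2.05 bits


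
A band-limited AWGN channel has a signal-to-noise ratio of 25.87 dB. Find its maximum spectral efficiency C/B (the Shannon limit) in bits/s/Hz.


SNR_linear = 10^(25.87/10) = 386.367; C/B = log2(1 + SNR_linear) = log2(1 + 386.367) = 8.5976

8.5976 bits/s/Hz


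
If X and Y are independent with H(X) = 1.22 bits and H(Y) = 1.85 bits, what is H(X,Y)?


For independent variables, H(X,Y) = H(X) + H(Y) = 1.22 + 1.85 = 3.07

3.07 bits


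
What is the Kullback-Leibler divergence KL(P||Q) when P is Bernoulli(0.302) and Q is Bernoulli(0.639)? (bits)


KL = p*log2(p/q) + (1-p)*log2((1-p)/(1-q)) = 0.302*log2(0.302/0.639) + 0.698*log2(0.698/0.361) = 0.3374

0.3374 bits


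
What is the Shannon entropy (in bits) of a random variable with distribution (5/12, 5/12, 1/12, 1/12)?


H = -sum(p_i * log2(p_i)). Terms: -(5/12)*log2(5/12) = 0.526264; -(5/12)*log2(5/12) = 0.526264; -(1/12)*log2(1/12) = 0.298747; -(1/12)*log2(1/12) = 0.298747. H = 0.526264 + 0.526264 + 0.298747 + 0.298747 = 1.65

1.65 bits


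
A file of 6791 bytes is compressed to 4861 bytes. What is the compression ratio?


Ratio = original / compressed = 6791 / 4861 = 1.397

1.397


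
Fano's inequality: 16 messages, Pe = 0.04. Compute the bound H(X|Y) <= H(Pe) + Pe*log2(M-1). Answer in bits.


H(Pe) = -Pe*log2(Pe) - (1-Pe)*log2(1-Pe) = -0.04*log2(0.04) - 0.96*log2(0.96) = 0.185754 + 0.056538 = 0.2423. Pe*log2(M-1) = 0.04*log2(15) = 0.156276. Bound = H(Pe) + Pe*log2(M-1) = 0.185754 + 0.056538 + 0.156276 = 0.3986

0.3986 bits


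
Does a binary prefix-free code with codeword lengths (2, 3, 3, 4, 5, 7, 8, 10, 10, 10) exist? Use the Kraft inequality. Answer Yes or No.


Kraft sum = sum(2^(-l_i)) = 0.6084, need <= 1. Result: satisfied (a binary prefix-free code with these lengths exists)

Yes


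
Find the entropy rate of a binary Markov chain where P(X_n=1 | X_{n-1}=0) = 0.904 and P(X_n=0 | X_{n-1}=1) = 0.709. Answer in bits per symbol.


Stationary distribution: pi_0 = p10/(p01+p10) = 0.4396, pi_1 = 0.5604. Entropy rate H' = pi_0*H(p01) + pi_1*H(p10) = 0.4396*0.4562 + 0.5604*0.87 = 0.6881

0.6881 bits/symbol


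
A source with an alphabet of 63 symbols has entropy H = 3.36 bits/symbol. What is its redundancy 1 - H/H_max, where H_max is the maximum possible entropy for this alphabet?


H_max = log2(K) = log2(63) = 5.9773 bits/symbol. Redundancy = 1 - H/H_max = 1 - 3.36/5.9773 = 1 - 0.5621 = 0.4379

0.4379


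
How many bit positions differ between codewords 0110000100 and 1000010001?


Count differing positions: ^ ^ ^ . . ^ . ^ . ^ = 6 differences

6


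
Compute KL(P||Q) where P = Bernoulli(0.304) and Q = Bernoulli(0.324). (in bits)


KL = p*log2(p/q) + (1-p)*log2((1-p)/(1-q)) = 0.304*log2(0.304/0.324) + 0.696*log2(0.696/0.676) = 0.0013

0.0013 bits


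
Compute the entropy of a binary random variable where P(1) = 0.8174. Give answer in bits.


H = -p*log2(p) - (1-p)*log2(1-p). -0.8174*log2(0.8174) = 0.237770; -0.1826*log2(0.1826) = 0.447962. H = 0.237770 + 0.447962 = 0.6857

0.6857 bits


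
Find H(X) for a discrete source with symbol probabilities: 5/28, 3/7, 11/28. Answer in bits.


H = -sum(p_i * log2(p_i)). Terms: -(5/28)*log2(5/28) = 0.443826; -(3/7)*log2(3/7) = 0.523882; -(11/28)*log2(11/28) = 0.529541. H = 0.443826 + 0.523882 + 0.529541 = 1.4972

1.4972 bits


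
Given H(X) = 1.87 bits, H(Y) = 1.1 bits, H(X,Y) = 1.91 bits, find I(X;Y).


I(X;Y) = H(X) + H(Y) - H(X,Y) = 1.87 + 1.1 - 1.91 = 1.06

1.06 bits


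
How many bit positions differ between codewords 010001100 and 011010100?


Count differing positions: . . ^ . ^ ^ . . . = 3 differences

3


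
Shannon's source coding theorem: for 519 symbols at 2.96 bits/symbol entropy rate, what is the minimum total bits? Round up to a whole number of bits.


Minimum bits >= n * H = 519 * 2.96 = 1536.24, rounded up to a whole number of bits = 1537

1537 bits


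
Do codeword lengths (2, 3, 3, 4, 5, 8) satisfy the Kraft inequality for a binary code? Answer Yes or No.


Kraft sum = sum(2^(-l_i)) = 0.5977, need <= 1. Result: satisfied (a binary prefix-free code with these lengths exists)

Yes


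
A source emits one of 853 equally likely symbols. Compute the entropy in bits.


H = log2(n) = log2(853) = 9.7364

9.7364 bits


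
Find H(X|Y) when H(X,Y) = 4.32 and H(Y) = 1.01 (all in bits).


H(X|Y) = H(X,Y) - H(Y) = 4.32 - 1.01 = 3.31

3.31 bits


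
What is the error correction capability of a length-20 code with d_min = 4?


Correction capability = floor((d-1)/2) = floor((4-1)/2) = 1

1 errors


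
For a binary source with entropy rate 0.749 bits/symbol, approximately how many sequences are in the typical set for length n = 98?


log2|A_typical| = nH = 98 * 0.749 = 73.402, so |A_typical| ~ 2^73.402 = 1.248e+22

1.248e+22


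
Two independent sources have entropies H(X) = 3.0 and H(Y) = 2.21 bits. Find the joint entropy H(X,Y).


For independent variables, H(X,Y) = H(X) + H(Y) = 3.0 + 2.21 = 5.21

5.21 bits


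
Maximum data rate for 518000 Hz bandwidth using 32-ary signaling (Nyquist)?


Rate = 2 * B * log2(M) = 2 * 518000 * 5.0 = 5180000.0

5180000.0 bps


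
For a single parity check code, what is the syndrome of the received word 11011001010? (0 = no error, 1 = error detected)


Syndrome = XOR of all bits = 1 XOR 1 XOR 0 XOR 1 XOR 1 XOR 0 XOR 0 XOR 1 XOR 0 XOR 1 XOR 0 = 0

0


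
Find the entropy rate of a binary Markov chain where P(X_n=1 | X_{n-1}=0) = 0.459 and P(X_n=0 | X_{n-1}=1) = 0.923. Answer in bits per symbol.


Stationary distribution: pi_0 = p10/(p01+p10) = 0.6679, pi_1 = 0.3321. Entropy rate H' = pi_0*H(p01) + pi_1*H(p10) = 0.6679*0.9951 + 0.3321*0.3915 = 0.7947

0.7947 bits/symbol


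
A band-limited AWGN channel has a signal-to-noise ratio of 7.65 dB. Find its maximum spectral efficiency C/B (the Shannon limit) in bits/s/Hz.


SNR_linear = 10^(7.65/10) = 5.821; C/B = log2(1 + SNR_linear) = log2(1 + 5.821) = 2.77

2.77 bits/s/Hz


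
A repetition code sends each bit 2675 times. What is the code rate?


Rate = k/n = 1/2675

1/2675


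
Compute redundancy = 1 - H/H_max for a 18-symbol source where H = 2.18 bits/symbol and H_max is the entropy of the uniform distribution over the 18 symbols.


H_max = log2(K) = log2(18) = 4.1699 bits/symbol. Redundancy = 1 - H/H_max = 1 - 2.18/4.1699 = 1 - 0.5228 = 0.4772

0.4772


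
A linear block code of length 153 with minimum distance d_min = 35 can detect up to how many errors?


Detection capability = d_min - 1 = 35 - 1 = 34

34 errors


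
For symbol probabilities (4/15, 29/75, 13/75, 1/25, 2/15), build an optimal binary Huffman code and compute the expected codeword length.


Huffman construction (repeatedly merge the two least-probable nodes; each merge adds 1 bit to every symbol beneath it): 1/25 + 2/15 = 13/75; 13/75 + 13/75 = 26/75; 4/15 + 26/75 = 46/75; 29/75 + 46/75 = 1. Resulting codeword lengths (in the order the probabilities were given): (2, 1, 3, 4, 4). L_avg = sum(p_i * l_i) = 4/15*2 + 29/75*1 + 13/75*3 + 1/25*4 + 2/15*4 = 32/15 = 2.1333

2.1333 bits
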